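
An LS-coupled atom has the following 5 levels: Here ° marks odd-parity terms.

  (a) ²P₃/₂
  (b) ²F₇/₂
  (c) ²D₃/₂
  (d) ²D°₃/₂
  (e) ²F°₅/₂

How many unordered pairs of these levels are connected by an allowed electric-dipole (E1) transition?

4

(a)–(b): forbidden (parity, ΔL, ΔJ).
(a)–(c): forbidden (parity).
(a)–(d): allowed.
(a)–(e): forbidden (ΔL).
(b)–(c): forbidden (parity, ΔJ).
(b)–(d): forbidden (ΔJ).
(b)–(e): allowed.
(c)–(d): allowed.
(c)–(e): allowed.
(d)–(e): forbidden (parity).
Allowed pairs: 4 of 10.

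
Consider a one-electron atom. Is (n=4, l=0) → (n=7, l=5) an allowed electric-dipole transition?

Δl = 5 − 0 = +5; the E1 rule Δl = ±1 is violated.
The transition is electric-dipole forbidden.

forbidden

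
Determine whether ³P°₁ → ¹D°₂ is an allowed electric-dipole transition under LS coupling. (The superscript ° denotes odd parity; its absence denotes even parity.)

Parity must change: odd → odd — violated.
ΔS = 0: S: 1 → 0 — violated.
ΔL = 0, ±1 (not L=0↔0): L: 1 → 2, ΔL = +1 — satisfied.
ΔJ = 0, ±1 (not J=0↔0): J: 1 → 2, ΔJ = +1 — satisfied.
Rule(s) violated: parity, ΔS.

forbidden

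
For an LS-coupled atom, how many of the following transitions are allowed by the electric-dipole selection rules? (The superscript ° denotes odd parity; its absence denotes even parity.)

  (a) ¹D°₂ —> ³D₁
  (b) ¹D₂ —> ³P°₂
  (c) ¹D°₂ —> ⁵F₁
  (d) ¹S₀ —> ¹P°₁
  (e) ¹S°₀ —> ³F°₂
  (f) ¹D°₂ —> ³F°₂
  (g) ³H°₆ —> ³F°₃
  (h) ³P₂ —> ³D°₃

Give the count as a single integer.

2

(a) forbidden (ΔS fails)
(b) forbidden (ΔS fails)
(c) forbidden (ΔS fails)
(d) allowed
(e) forbidden (parity, ΔS, ΔL, ΔJ fail)
(f) forbidden (parity, ΔS fail)
(g) forbidden (parity, ΔL, ΔJ fail)
(h) allowed
Total allowed: 2 of 8.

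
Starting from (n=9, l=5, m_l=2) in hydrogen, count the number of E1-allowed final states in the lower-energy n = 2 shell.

E1 requires l_f ∈ {4, 6}, but neither lies in [0, 1], so no final state is reachable.
Total: 0.

0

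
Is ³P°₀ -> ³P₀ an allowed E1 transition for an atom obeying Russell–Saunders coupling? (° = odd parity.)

forbidden

Reading off the term symbols: S 1→1, L 1→1, J 0→0, parity odd→even.
Parity must change: odd → even — satisfied.
ΔS = 0: S: 1 → 1 — satisfied.
ΔL = 0, ±1 (not L=0↔0): L: 1 → 1, ΔL = +0 — satisfied.
ΔJ = 0, ±1 (not J=0↔0): J: 0 → 0, ΔJ = +0 — violated.
Rule(s) violated: ΔJ.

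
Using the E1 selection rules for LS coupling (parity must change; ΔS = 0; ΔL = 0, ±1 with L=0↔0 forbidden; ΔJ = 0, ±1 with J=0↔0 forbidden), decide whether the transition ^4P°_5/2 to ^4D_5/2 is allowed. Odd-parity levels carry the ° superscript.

allowed

ΔJ = 0, ±1 (not J=0↔0): J: 5/2 → 5/2, ΔJ = +0 — satisfied.
ΔS = 0: S: 3/2 → 3/2 — satisfied.
Parity must change: odd → even — satisfied.
ΔL = 0, ±1 (not L=0↔0): L: 1 → 2, ΔL = +1 — satisfied.
All four E1 rules are satisfied.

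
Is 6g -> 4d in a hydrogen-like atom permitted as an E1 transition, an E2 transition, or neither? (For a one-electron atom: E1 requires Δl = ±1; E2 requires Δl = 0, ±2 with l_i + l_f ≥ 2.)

E2

Δl = 2 − 4 = -2; l_i + l_f = 6.
E1 (Δl = ±1): not satisfied.
E2 (Δl = 0,±2, l_i+l_f ≥ 2): satisfied.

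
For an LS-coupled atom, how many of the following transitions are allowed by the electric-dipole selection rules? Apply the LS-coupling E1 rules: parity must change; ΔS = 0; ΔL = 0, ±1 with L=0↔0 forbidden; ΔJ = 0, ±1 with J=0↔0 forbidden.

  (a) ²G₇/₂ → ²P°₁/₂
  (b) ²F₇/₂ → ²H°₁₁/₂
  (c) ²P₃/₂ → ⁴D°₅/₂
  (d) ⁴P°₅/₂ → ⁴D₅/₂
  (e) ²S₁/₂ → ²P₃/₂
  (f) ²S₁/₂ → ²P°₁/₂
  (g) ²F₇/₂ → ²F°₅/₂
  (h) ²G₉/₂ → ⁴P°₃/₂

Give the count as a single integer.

3

(a) forbidden (ΔL, ΔJ fail)
(b) forbidden (ΔL, ΔJ fail)
(c) forbidden (ΔS fails)
(d) allowed
(e) forbidden (parity fails)
(f) allowed
(g) allowed
(h) forbidden (ΔS, ΔL, ΔJ fail)
Total allowed: 3 of 8.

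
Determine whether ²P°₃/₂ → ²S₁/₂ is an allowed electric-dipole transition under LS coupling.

Parity must change: odd → even — ✓.
ΔS = 0: S: 1/2 → 1/2 — ✓.
ΔL = 0, ±1 (not L=0↔0): L: 1 → 0, ΔL = -1 — ✓.
ΔJ = 0, ±1 (not J=0↔0): J: 3/2 → 1/2, ΔJ = -1 — ✓.
All four E1 rules are satisfied.

allowed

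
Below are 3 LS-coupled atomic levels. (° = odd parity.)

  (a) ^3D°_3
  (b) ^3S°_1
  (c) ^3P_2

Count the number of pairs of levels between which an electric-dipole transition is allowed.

2

(a)–(b): forbidden (parity, ΔL, ΔJ).
(a)–(c): allowed.
(b)–(c): allowed.
Allowed pairs: 2 of 3.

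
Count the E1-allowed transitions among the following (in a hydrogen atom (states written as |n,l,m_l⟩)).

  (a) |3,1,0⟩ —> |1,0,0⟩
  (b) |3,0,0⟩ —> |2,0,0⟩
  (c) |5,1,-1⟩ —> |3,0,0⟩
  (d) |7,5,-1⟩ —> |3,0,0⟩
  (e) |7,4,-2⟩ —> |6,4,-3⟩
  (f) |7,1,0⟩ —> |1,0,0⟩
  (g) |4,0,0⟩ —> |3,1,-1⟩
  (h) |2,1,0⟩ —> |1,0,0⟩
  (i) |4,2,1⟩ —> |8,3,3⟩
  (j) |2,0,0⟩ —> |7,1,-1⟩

6

(a) allowed
(b) forbidden — Δl = +0 (E1 requires Δl = ±1)
(c) allowed
(d) forbidden — Δl = -5 (E1 requires Δl = ±1)
(e) forbidden — Δl = +0 (E1 requires Δl = ±1)
(f) allowed
(g) allowed
(h) allowed
(i) forbidden — Δm_l = +2 (E1 requires Δm_l = 0, ±1)
(j) allowed
Total allowed: 6 of 10.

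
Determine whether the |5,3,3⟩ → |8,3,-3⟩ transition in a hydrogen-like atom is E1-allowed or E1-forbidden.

forbidden

l: 3 → 3 (Δl = +0). Δl = ±1 fails.
Δm_l = -3 − (3) = -6. E1 requires Δm_l = 0, ±1: fails.
The transition is electric-dipole forbidden.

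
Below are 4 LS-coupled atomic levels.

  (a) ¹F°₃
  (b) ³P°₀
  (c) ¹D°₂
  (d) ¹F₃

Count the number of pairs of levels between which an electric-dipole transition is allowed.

(a)–(b): forbidden (parity, ΔS, ΔL, ΔJ).
(a)–(c): forbidden (parity).
(a)–(d): allowed.
(b)–(c): forbidden (parity, ΔS, ΔJ).
(b)–(d): forbidden (ΔS, ΔL, ΔJ).
(c)–(d): allowed.
Allowed pairs: 2 of 6.

2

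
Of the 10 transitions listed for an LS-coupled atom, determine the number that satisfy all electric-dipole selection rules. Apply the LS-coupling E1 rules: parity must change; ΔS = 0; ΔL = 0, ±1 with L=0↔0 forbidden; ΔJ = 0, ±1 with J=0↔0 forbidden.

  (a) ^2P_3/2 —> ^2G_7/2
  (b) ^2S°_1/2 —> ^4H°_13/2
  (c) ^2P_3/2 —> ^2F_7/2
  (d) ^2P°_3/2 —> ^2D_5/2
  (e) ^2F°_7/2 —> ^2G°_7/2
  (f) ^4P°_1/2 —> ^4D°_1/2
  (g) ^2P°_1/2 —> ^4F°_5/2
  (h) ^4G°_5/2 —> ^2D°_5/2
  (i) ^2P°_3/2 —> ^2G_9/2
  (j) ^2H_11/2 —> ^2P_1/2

(a) forbidden (parity, ΔL, ΔJ fail)
(b) forbidden (parity, ΔS, ΔL, ΔJ fail)
(c) forbidden (parity, ΔL, ΔJ fail)
(d) allowed
(e) forbidden (parity fails)
(f) forbidden (parity fails)
(g) forbidden (parity, ΔS, ΔL, ΔJ fail)
(h) forbidden (parity, ΔS, ΔL fail)
(i) forbidden (ΔL, ΔJ fail)
(j) forbidden (parity, ΔL, ΔJ fail)
Total allowed: 1 of 10.

1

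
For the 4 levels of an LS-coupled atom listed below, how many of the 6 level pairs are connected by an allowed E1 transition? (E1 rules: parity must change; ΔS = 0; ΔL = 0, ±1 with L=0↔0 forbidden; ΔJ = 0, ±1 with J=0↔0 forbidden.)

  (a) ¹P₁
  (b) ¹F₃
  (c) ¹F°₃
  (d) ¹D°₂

(a)–(b): forbidden (parity, ΔL, ΔJ).
(a)–(c): forbidden (ΔL, ΔJ).
(a)–(d): allowed.
(b)–(c): allowed.
(b)–(d): allowed.
(c)–(d): forbidden (parity).
Allowed pairs: 3 of 6.

3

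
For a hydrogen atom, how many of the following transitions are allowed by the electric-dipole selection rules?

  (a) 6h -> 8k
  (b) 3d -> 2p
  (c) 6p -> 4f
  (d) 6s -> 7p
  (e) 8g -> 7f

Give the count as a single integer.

3

(a) forbidden — Δl = +2 (E1 requires Δl = ±1)
(b) allowed
(c) forbidden — Δl = +2 (E1 requires Δl = ±1)
(d) allowed
(e) allowed
Total allowed: 3 of 5.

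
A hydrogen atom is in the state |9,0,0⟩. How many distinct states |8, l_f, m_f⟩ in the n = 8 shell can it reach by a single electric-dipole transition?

3

E1 requires Δl = ±1, so l_f ∈ {-1, 1}; with 0 ≤ l_f ≤ n_f−1 = 7, the allowed l_f values are {1}.
For l_f = 1: m_f ∈ {m_i−1, m_i, m_i+1} ∩ [−1, 1] = {-1, 0, 1} → 3 states.
Total: 3.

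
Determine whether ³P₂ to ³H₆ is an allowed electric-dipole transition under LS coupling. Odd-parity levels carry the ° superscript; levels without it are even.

forbidden

Parity must change: even → even — violated.
ΔS = 0: S: 1 → 1 — satisfied.
ΔL = 0, ±1 (not L=0↔0): L: 1 → 5, ΔL = +4 — violated.
ΔJ = 0, ±1 (not J=0↔0): J: 2 → 6, ΔJ = +4 — violated.
Rule(s) violated: parity, ΔL, ΔJ.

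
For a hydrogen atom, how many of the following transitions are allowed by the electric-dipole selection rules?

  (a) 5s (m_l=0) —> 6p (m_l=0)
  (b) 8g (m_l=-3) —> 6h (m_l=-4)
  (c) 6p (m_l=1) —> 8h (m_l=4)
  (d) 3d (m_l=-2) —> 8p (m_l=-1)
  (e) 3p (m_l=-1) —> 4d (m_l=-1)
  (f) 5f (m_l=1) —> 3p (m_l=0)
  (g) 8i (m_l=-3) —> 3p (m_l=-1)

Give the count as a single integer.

(a) allowed
(b) allowed
(c) forbidden — Δl = +4 (E1 requires Δl = ±1); Δm_l = +3 (E1 requires Δm_l = 0, ±1)
(d) allowed
(e) allowed
(f) forbidden — Δl = -2 (E1 requires Δl = ±1)
(g) forbidden — Δl = -5 (E1 requires Δl = ±1); Δm_l = +2 (E1 requires Δm_l = 0, ±1)
Total allowed: 4 of 7.

4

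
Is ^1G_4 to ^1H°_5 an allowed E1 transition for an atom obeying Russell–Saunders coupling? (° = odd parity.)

allowed

ΔL = 0, ±1 (not L=0↔0): L: 4 → 5, ΔL = +1 — satisfied.
Parity must change: even → odd — satisfied.
ΔJ = 0, ±1 (not J=0↔0): J: 4 → 5, ΔJ = +1 — satisfied.
ΔS = 0: S: 0 → 0 — satisfied.
All four E1 rules are satisfied.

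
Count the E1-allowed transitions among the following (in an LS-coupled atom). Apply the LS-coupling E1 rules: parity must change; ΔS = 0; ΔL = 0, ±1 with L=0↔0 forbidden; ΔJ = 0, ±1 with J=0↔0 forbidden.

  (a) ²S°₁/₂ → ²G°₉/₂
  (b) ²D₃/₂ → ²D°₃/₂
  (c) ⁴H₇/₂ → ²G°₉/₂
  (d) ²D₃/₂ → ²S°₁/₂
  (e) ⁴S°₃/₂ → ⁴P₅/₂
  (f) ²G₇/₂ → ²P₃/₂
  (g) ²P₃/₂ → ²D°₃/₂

3

(a) forbidden (parity, ΔL, ΔJ fail)
(b) allowed
(c) forbidden (ΔS fails)
(d) forbidden (ΔL fails)
(e) allowed
(f) forbidden (parity, ΔL, ΔJ fail)
(g) allowed
Total allowed: 3 of 7.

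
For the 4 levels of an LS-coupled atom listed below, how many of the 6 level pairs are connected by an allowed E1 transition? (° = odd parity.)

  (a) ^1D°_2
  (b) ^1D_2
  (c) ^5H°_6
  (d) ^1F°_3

2

(a)–(b): allowed.
(a)–(c): forbidden (parity, ΔS, ΔL, ΔJ).
(a)–(d): forbidden (parity).
(b)–(c): forbidden (ΔS, ΔL, ΔJ).
(b)–(d): allowed.
(c)–(d): forbidden (parity, ΔS, ΔL, ΔJ).
Allowed pairs: 2 of 6.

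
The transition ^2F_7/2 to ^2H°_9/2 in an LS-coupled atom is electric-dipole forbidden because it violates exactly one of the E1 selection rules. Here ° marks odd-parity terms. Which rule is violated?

Reading off the term symbols: S 1/2→1/2, L 3→5, J 7/2→9/2, parity even→odd.
ΔS = 0: S: 1/2 → 1/2 — ok.
Parity must change: even → odd — ok.
ΔJ = 0, ±1 (not J=0↔0): J: 7/2 → 9/2, ΔJ = +1 — ok.
ΔL = 0, ±1 (not L=0↔0): L: 3 → 5, ΔL = +2 — fails.

the ΔL = 0, ±1 rule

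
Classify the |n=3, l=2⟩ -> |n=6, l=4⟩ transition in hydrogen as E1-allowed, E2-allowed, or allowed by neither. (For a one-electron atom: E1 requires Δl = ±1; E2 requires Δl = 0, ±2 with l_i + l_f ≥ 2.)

E2

Δl = 4 − 2 = +2; l_i + l_f = 6.
E1 (Δl = ±1): not satisfied.
E2 (Δl = 0,±2, l_i+l_f ≥ 2): satisfied.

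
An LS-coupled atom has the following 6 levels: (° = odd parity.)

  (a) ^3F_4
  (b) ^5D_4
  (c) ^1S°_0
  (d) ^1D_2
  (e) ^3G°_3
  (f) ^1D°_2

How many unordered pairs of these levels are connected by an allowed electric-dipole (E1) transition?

2

(a)–(b): forbidden (parity, ΔS).
(a)–(c): forbidden (ΔS, ΔL, ΔJ).
(a)–(d): forbidden (parity, ΔS, ΔJ).
(a)–(e): allowed.
(a)–(f): forbidden (ΔS, ΔJ).
(b)–(c): forbidden (ΔS, ΔL, ΔJ).
(b)–(d): forbidden (parity, ΔS, ΔJ).
(b)–(e): forbidden (ΔS, ΔL).
(b)–(f): forbidden (ΔS, ΔJ).
(c)–(d): forbidden (ΔL, ΔJ).
(c)–(e): forbidden (parity, ΔS, ΔL, ΔJ).
(c)–(f): forbidden (parity, ΔL, ΔJ).
(d)–(e): forbidden (ΔS, ΔL).
(d)–(f): allowed.
(e)–(f): forbidden (parity, ΔS, ΔL).
Allowed pairs: 2 of 15.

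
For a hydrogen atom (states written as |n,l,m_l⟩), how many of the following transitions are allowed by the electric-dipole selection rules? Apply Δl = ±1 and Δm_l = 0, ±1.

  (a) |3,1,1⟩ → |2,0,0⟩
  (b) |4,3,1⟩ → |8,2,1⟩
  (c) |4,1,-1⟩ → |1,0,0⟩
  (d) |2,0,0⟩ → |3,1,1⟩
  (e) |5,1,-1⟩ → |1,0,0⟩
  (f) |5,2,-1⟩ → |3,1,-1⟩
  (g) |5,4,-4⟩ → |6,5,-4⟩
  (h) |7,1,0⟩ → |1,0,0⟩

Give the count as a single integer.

(a) allowed
(b) allowed
(c) allowed
(d) allowed
(e) allowed
(f) allowed
(g) allowed
(h) allowed
Total allowed: 8 of 8.

8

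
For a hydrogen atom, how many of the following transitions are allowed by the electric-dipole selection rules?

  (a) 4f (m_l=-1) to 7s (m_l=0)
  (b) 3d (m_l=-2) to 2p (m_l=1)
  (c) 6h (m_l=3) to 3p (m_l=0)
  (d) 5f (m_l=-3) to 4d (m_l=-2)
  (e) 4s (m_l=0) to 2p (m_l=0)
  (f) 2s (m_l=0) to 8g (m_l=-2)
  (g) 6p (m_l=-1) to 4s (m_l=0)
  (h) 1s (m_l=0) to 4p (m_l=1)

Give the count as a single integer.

4

(a) forbidden — Δl = -3 (E1 requires Δl = ±1)
(b) forbidden — Δm_l = +3 (E1 requires Δm_l = 0, ±1)
(c) forbidden — Δl = -4 (E1 requires Δl = ±1); Δm_l = -3 (E1 requires Δm_l = 0, ±1)
(d) allowed
(e) allowed
(f) forbidden — Δl = +4 (E1 requires Δl = ±1); Δm_l = -2 (E1 requires Δm_l = 0, ±1)
(g) allowed
(h) allowed
Total allowed: 4 of 8.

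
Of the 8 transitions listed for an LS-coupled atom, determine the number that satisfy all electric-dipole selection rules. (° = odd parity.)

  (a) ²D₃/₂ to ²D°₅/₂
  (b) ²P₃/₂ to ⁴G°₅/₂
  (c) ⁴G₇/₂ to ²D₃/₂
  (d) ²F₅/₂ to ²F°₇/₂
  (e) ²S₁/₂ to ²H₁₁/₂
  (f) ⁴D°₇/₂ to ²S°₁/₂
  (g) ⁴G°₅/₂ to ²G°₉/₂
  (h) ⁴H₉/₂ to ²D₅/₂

2

(a) allowed
(b) forbidden (ΔS, ΔL fail)
(c) forbidden (parity, ΔS, ΔL, ΔJ fail)
(d) allowed
(e) forbidden (parity, ΔL, ΔJ fail)
(f) forbidden (parity, ΔS, ΔL, ΔJ fail)
(g) forbidden (parity, ΔS, ΔJ fail)
(h) forbidden (parity, ΔS, ΔL, ΔJ fail)
Total allowed: 2 of 8.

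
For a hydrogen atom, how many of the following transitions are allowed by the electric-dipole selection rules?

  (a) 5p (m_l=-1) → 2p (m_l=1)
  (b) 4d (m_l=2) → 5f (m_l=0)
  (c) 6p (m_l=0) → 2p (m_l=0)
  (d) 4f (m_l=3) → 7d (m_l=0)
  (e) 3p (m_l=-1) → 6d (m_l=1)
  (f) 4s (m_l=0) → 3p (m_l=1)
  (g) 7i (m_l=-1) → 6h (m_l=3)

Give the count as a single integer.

(a) forbidden — Δl = +0 (E1 requires Δl = ±1); Δm_l = +2 (E1 requires Δm_l = 0, ±1)
(b) forbidden — Δm_l = -2 (E1 requires Δm_l = 0, ±1)
(c) forbidden — Δl = +0 (E1 requires Δl = ±1)
(d) forbidden — Δm_l = -3 (E1 requires Δm_l = 0, ±1)
(e) forbidden — Δm_l = +2 (E1 requires Δm_l = 0, ±1)
(f) allowed
(g) forbidden — Δm_l = +4 (E1 requires Δm_l = 0, ±1)
Total allowed: 1 of 7.

1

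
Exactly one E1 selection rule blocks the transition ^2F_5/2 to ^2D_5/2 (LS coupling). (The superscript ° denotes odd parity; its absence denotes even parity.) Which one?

parity

Reading off the term symbols: S 1/2→1/2, L 3→2, J 5/2→5/2, parity even→even.
Parity must change: even → even — fails.
ΔS = 0: S: 1/2 → 1/2 — passes.
ΔL = 0, ±1 (not L=0↔0): L: 3 → 2, ΔL = -1 — passes.
ΔJ = 0, ±1 (not J=0↔0): J: 5/2 → 5/2, ΔJ = +0 — passes.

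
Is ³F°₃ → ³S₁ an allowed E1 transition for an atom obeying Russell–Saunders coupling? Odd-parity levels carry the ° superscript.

forbidden

Initial level: S=1, L=3, J=3, parity odd. Final level: S=1, L=0, J=1, parity even.
Parity must change: odd → even — passes.
ΔS = 0: S: 1 → 1 — passes.
ΔL = 0, ±1 (not L=0↔0): L: 3 → 0, ΔL = -3 — fails.
ΔJ = 0, ±1 (not J=0↔0): J: 3 → 1, ΔJ = -2 — fails.
Rule(s) violated: ΔL, ΔJ.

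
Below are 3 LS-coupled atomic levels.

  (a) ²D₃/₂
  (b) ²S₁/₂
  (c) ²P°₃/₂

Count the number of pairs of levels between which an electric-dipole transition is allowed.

2

(a)–(b): forbidden (parity, ΔL).
(a)–(c): allowed.
(b)–(c): allowed.
Allowed pairs: 2 of 3.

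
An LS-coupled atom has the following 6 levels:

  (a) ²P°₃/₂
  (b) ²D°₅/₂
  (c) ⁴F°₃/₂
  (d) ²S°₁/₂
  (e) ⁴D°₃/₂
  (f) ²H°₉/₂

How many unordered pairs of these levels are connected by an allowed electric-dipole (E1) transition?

0

(a)–(b): forbidden (parity).
(a)–(c): forbidden (parity, ΔS, ΔL).
(a)–(d): forbidden (parity).
(a)–(e): forbidden (parity, ΔS).
(a)–(f): forbidden (parity, ΔL, ΔJ).
(b)–(c): forbidden (parity, ΔS).
(b)–(d): forbidden (parity, ΔL, ΔJ).
(b)–(e): forbidden (parity, ΔS).
(b)–(f): forbidden (parity, ΔL, ΔJ).
(c)–(d): forbidden (parity, ΔS, ΔL).
(c)–(e): forbidden (parity).
(c)–(f): forbidden (parity, ΔS, ΔL, ΔJ).
(d)–(e): forbidden (parity, ΔS, ΔL).
(d)–(f): forbidden (parity, ΔL, ΔJ).
(e)–(f): forbidden (parity, ΔS, ΔL, ΔJ).
Allowed pairs: 0 of 15.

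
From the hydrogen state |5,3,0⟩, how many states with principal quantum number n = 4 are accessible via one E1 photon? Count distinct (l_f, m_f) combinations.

E1 requires Δl = ±1, so l_f ∈ {2, 4}; with 0 ≤ l_f ≤ n_f−1 = 3, the allowed l_f values are {2}.
For l_f = 2: m_f ∈ {m_i−1, m_i, m_i+1} ∩ [−2, 2] = {-1, 0, 1} → 3 states.
Total: 3.

3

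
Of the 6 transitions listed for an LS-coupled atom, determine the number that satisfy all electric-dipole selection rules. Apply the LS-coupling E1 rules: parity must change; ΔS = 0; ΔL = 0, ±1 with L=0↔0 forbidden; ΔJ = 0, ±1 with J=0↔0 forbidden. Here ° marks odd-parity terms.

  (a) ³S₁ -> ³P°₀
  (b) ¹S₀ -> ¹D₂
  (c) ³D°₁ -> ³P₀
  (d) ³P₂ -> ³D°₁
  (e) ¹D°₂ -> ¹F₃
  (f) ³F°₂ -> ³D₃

5

(a) allowed
(b) forbidden (parity, ΔL, ΔJ fail)
(c) allowed
(d) allowed
(e) allowed
(f) allowed
Total allowed: 5 of 6.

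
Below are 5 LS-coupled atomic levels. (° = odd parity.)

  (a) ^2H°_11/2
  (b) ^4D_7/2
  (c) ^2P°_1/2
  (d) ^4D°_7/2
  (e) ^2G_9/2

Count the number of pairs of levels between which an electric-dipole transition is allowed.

(a)–(b): forbidden (ΔS, ΔL, ΔJ).
(a)–(c): forbidden (parity, ΔL, ΔJ).
(a)–(d): forbidden (parity, ΔS, ΔL, ΔJ).
(a)–(e): allowed.
(b)–(c): forbidden (ΔS, ΔJ).
(b)–(d): allowed.
(b)–(e): forbidden (parity, ΔS, ΔL).
(c)–(d): forbidden (parity, ΔS, ΔJ).
(c)–(e): forbidden (ΔL, ΔJ).
(d)–(e): forbidden (ΔS, ΔL).
Allowed pairs: 2 of 10.

2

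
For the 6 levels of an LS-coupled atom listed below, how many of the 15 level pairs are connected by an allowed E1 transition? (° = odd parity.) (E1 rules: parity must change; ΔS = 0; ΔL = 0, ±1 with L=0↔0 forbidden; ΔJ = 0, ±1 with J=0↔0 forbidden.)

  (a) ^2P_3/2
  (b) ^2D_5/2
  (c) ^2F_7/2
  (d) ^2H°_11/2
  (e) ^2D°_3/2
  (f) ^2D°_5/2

(a)–(b): forbidden (parity).
(a)–(c): forbidden (parity, ΔL, ΔJ).
(a)–(d): forbidden (ΔL, ΔJ).
(a)–(e): allowed.
(a)–(f): allowed.
(b)–(c): forbidden (parity).
(b)–(d): forbidden (ΔL, ΔJ).
(b)–(e): allowed.
(b)–(f): allowed.
(c)–(d): forbidden (ΔL, ΔJ).
(c)–(e): forbidden (ΔJ).
(c)–(f): allowed.
(d)–(e): forbidden (parity, ΔL, ΔJ).
(d)–(f): forbidden (parity, ΔL, ΔJ).
(e)–(f): forbidden (parity).
Allowed pairs: 5 of 15.

5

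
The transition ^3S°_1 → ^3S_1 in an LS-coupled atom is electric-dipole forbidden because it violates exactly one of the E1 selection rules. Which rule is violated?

Initial level: S=1, L=0, J=1, parity odd. Final level: S=1, L=0, J=1, parity even.
Parity must change: odd → even — ✓.
ΔS = 0: S: 1 → 1 — ✓.
ΔL = 0, ±1 (not L=0↔0): L: 0 → 0, ΔL = +0 — ✗.
ΔJ = 0, ±1 (not J=0↔0): J: 1 → 1, ΔJ = +0 — ✓.

the L=0 ↔ L=0 exclusion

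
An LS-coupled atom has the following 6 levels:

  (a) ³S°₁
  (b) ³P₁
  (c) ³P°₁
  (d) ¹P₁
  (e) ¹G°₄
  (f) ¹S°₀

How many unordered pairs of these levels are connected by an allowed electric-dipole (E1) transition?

3

(a)–(b): allowed.
(a)–(c): forbidden (parity).
(a)–(d): forbidden (ΔS).
(a)–(e): forbidden (parity, ΔS, ΔL, ΔJ).
(a)–(f): forbidden (parity, ΔS, ΔL).
(b)–(c): allowed.
(b)–(d): forbidden (parity, ΔS).
(b)–(e): forbidden (ΔS, ΔL, ΔJ).
(b)–(f): forbidden (ΔS).
(c)–(d): forbidden (ΔS).
(c)–(e): forbidden (parity, ΔS, ΔL, ΔJ).
(c)–(f): forbidden (parity, ΔS).
(d)–(e): forbidden (ΔL, ΔJ).
(d)–(f): allowed.
(e)–(f): forbidden (parity, ΔL, ΔJ).
Allowed pairs: 3 of 15.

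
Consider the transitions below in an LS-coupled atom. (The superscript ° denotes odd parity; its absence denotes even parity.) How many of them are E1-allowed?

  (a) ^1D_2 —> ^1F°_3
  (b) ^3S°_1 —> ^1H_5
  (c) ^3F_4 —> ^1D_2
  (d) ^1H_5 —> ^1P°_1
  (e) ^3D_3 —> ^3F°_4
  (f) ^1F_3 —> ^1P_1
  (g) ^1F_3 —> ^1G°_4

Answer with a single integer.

(a) allowed
(b) forbidden (ΔS, ΔL, ΔJ fail)
(c) forbidden (parity, ΔS, ΔJ fail)
(d) forbidden (ΔL, ΔJ fail)
(e) allowed
(f) forbidden (parity, ΔL, ΔJ fail)
(g) allowed
Total allowed: 3 of 7.

3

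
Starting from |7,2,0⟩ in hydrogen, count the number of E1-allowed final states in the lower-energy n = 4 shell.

6

E1 requires Δl = ±1, so l_f ∈ {1, 3}; with 0 ≤ l_f ≤ n_f−1 = 3, the allowed l_f values are {1, 3}.
For l_f = 1: m_f ∈ {m_i−1, m_i, m_i+1} ∩ [−1, 1] = {-1, 0, 1} → 3 states.
For l_f = 3: m_f ∈ {m_i−1, m_i, m_i+1} ∩ [−3, 3] = {-1, 0, 1} → 3 states.
Total: 6.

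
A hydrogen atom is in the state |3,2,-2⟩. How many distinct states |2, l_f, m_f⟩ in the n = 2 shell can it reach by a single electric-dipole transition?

1

E1 requires Δl = ±1, so l_f ∈ {1, 3}; with 0 ≤ l_f ≤ n_f−1 = 1, the allowed l_f values are {1}.
For l_f = 1: m_f ∈ {m_i−1, m_i, m_i+1} ∩ [−1, 1] = {-1} → 1 state.
Total: 1.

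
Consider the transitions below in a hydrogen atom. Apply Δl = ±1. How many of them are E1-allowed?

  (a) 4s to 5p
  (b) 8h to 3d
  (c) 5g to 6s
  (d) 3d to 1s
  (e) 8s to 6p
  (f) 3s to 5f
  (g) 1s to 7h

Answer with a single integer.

(a) allowed
(b) forbidden — Δl = -3 (E1 requires Δl = ±1)
(c) forbidden — Δl = -4 (E1 requires Δl = ±1)
(d) forbidden — Δl = -2 (E1 requires Δl = ±1)
(e) allowed
(f) forbidden — Δl = +3 (E1 requires Δl = ±1)
(g) forbidden — Δl = +5 (E1 requires Δl = ±1)
Total allowed: 2 of 7.

2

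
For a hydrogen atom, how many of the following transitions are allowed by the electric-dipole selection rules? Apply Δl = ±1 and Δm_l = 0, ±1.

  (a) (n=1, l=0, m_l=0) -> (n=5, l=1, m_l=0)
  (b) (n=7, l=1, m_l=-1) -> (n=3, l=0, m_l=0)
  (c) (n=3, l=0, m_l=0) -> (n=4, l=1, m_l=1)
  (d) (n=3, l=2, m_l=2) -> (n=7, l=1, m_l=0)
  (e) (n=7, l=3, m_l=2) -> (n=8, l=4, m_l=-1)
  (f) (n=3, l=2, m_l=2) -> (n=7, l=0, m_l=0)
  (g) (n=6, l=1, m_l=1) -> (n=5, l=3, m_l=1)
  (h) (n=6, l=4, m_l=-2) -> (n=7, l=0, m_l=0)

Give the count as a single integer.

(a) allowed
(b) allowed
(c) allowed
(d) forbidden — Δm_l = -2 (E1 requires Δm_l = 0, ±1)
(e) forbidden — Δm_l = -3 (E1 requires Δm_l = 0, ±1)
(f) forbidden — Δl = -2 (E1 requires Δl = ±1); Δm_l = -2 (E1 requires Δm_l = 0, ±1)
(g) forbidden — Δl = +2 (E1 requires Δl = ±1)
(h) forbidden — Δl = -4 (E1 requires Δl = ±1); Δm_l = +2 (E1 requires Δm_l = 0, ±1)
Total allowed: 3 of 8.

3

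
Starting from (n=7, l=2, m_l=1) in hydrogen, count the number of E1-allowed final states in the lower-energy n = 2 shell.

E1 requires Δl = ±1, so l_f ∈ {1, 3}; with 0 ≤ l_f ≤ n_f−1 = 1, the allowed l_f values are {1}.
For l_f = 1: m_f ∈ {m_i−1, m_i, m_i+1} ∩ [−1, 1] = {0, 1} → 2 states.
Total: 2.

2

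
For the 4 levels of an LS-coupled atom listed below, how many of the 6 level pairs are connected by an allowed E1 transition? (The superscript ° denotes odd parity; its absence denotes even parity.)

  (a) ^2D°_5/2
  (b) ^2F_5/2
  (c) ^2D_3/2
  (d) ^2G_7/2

(a)–(b): allowed.
(a)–(c): allowed.
(a)–(d): forbidden (ΔL).
(b)–(c): forbidden (parity).
(b)–(d): forbidden (parity).
(c)–(d): forbidden (parity, ΔL, ΔJ).
Allowed pairs: 2 of 6.

2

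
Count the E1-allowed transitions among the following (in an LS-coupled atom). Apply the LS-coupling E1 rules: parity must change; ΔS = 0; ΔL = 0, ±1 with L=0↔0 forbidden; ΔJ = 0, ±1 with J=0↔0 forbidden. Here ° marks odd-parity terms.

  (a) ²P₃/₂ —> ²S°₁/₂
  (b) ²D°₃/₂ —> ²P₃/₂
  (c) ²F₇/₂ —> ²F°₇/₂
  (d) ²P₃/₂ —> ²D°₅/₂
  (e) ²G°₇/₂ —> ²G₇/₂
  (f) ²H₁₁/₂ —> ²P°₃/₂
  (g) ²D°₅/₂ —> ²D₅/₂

6

(a) allowed
(b) allowed
(c) allowed
(d) allowed
(e) allowed
(f) forbidden (ΔL, ΔJ fail)
(g) allowed
Total allowed: 6 of 7.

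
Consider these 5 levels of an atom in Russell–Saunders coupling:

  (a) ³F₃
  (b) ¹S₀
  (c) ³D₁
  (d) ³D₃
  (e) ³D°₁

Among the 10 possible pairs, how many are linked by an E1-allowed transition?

(a)–(b): forbidden (parity, ΔS, ΔL, ΔJ).
(a)–(c): forbidden (parity, ΔJ).
(a)–(d): forbidden (parity).
(a)–(e): forbidden (ΔJ).
(b)–(c): forbidden (parity, ΔS, ΔL).
(b)–(d): forbidden (parity, ΔS, ΔL, ΔJ).
(b)–(e): forbidden (ΔS, ΔL).
(c)–(d): forbidden (parity, ΔJ).
(c)–(e): allowed.
(d)–(e): forbidden (ΔJ).
Allowed pairs: 1 of 10.

1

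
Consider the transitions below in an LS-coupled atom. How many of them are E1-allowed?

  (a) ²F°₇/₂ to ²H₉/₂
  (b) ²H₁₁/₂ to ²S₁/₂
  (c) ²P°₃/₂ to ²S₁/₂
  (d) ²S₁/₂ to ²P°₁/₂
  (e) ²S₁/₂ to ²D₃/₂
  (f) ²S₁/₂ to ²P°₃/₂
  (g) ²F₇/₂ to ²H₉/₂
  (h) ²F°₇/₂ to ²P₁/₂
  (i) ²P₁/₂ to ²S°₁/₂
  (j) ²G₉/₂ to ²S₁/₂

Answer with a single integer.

(a) forbidden (ΔL fails)
(b) forbidden (parity, ΔL, ΔJ fail)
(c) allowed
(d) allowed
(e) forbidden (parity, ΔL fail)
(f) allowed
(g) forbidden (parity, ΔL fail)
(h) forbidden (ΔL, ΔJ fail)
(i) allowed
(j) forbidden (parity, ΔL, ΔJ fail)
Total allowed: 4 of 10.

4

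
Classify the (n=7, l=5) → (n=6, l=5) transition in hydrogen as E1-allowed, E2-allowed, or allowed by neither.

Δl = 5 − 5 = +0; l_i + l_f = 10.
E1 (Δl = ±1): not satisfied.
E2 (Δl = 0,±2, l_i+l_f ≥ 2): satisfied.

E2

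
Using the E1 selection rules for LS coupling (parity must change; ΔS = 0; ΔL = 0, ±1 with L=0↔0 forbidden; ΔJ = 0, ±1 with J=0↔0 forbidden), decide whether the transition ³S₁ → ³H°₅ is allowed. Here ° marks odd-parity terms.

Initial level: S=1, L=0, J=1, parity even. Final level: S=1, L=5, J=5, parity odd.
Parity must change: even → odd — ✓.
ΔS = 0: S: 1 → 1 — ✓.
ΔL = 0, ±1 (not L=0↔0): L: 0 → 5, ΔL = +5 — ✗.
ΔJ = 0, ±1 (not J=0↔0): J: 1 → 5, ΔJ = +4 — ✗.
Rule(s) violated: ΔL, ΔJ.

forbidden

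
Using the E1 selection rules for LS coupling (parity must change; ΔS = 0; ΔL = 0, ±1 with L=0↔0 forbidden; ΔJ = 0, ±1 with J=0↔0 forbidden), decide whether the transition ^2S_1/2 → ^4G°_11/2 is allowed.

Reading off the term symbols: S 1/2→3/2, L 0→4, J 1/2→11/2, parity even→odd.
ΔL = 0, ±1 (not L=0↔0): L: 0 → 4, ΔL = +4 — fails.
ΔS = 0: S: 1/2 → 3/2 — fails.
Parity must change: even → odd — passes.
ΔJ = 0, ±1 (not J=0↔0): J: 1/2 → 11/2, ΔJ = +5 — fails.
Rule(s) violated: ΔS, ΔL, ΔJ.

forbidden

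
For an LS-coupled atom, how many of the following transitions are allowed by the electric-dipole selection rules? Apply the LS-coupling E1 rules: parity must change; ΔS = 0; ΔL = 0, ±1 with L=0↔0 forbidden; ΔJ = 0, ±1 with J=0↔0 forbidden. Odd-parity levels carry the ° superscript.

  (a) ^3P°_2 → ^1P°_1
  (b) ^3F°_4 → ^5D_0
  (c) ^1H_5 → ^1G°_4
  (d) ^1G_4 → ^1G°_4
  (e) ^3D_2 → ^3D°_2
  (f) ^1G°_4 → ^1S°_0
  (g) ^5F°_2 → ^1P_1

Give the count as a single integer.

3

(a) forbidden (parity, ΔS fail)
(b) forbidden (ΔS, ΔJ fail)
(c) allowed
(d) allowed
(e) allowed
(f) forbidden (parity, ΔL, ΔJ fail)
(g) forbidden (ΔS, ΔL fail)
Total allowed: 3 of 7.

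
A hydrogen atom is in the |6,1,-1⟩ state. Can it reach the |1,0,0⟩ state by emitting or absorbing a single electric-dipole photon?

allowed

Δl = 0 − 1 = -1; the E1 rule Δl = ±1 is ✓.
Δm_l = 0 − (-1) = +1. E1 requires Δm_l = 0, ±1: ✓.
All E1 selection rules are satisfied.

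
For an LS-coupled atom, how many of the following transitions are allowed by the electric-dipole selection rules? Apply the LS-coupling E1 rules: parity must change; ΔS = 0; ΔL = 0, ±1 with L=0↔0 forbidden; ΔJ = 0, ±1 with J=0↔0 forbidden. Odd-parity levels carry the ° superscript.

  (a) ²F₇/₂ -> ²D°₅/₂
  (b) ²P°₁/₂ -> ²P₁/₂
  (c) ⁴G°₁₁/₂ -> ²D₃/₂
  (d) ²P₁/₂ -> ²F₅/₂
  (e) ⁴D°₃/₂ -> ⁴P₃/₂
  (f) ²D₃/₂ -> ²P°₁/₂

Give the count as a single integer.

(a) allowed
(b) allowed
(c) forbidden (ΔS, ΔL, ΔJ fail)
(d) forbidden (parity, ΔL, ΔJ fail)
(e) allowed
(f) allowed
Total allowed: 4 of 6.

4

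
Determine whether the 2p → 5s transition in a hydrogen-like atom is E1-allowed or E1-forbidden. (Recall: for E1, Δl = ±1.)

Δl = 0 − 1 = -1; the E1 rule Δl = ±1 is ✓.
All E1 selection rules are satisfied.

allowed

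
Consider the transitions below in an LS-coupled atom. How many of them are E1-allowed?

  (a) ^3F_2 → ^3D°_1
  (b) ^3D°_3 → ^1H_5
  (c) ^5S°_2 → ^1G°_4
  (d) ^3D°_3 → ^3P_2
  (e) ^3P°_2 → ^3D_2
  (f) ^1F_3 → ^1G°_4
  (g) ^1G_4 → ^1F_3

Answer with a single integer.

(a) allowed
(b) forbidden (ΔS, ΔL, ΔJ fail)
(c) forbidden (parity, ΔS, ΔL, ΔJ fail)
(d) allowed
(e) allowed
(f) allowed
(g) forbidden (parity fails)
Total allowed: 4 of 7.

4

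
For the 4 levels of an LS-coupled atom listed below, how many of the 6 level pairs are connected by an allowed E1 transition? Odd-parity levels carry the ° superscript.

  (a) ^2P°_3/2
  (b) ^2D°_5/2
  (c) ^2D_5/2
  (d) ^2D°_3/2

3

(a)–(b): forbidden (parity).
(a)–(c): allowed.
(a)–(d): forbidden (parity).
(b)–(c): allowed.
(b)–(d): forbidden (parity).
(c)–(d): allowed.
Allowed pairs: 3 of 6.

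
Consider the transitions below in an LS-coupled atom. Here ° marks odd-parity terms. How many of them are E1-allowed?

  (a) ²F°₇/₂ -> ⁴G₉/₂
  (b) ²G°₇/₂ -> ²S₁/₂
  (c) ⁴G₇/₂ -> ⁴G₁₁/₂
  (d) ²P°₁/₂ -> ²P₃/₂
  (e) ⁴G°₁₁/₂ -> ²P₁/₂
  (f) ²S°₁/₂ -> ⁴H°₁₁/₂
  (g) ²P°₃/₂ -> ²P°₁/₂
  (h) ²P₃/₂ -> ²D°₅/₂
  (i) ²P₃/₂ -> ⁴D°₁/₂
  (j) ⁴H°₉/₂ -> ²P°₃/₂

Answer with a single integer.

2

(a) forbidden (ΔS fails)
(b) forbidden (ΔL, ΔJ fail)
(c) forbidden (parity, ΔJ fail)
(d) allowed
(e) forbidden (ΔS, ΔL, ΔJ fail)
(f) forbidden (parity, ΔS, ΔL, ΔJ fail)
(g) forbidden (parity fails)
(h) allowed
(i) forbidden (ΔS fails)
(j) forbidden (parity, ΔS, ΔL, ΔJ fail)
Total allowed: 2 of 10.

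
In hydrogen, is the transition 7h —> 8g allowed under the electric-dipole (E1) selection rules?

allowed

Δl = 4 − 5 = -1; the E1 rule Δl = ±1 is passes.
All E1 selection rules are satisfied.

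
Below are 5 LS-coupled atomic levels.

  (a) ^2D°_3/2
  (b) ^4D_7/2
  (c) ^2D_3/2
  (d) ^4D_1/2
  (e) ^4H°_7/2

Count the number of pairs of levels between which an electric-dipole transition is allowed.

1

(a)–(b): forbidden (ΔS, ΔJ).
(a)–(c): allowed.
(a)–(d): forbidden (ΔS).
(a)–(e): forbidden (parity, ΔS, ΔL, ΔJ).
(b)–(c): forbidden (parity, ΔS, ΔJ).
(b)–(d): forbidden (parity, ΔJ).
(b)–(e): forbidden (ΔL).
(c)–(d): forbidden (parity, ΔS).
(c)–(e): forbidden (ΔS, ΔL, ΔJ).
(d)–(e): forbidden (ΔL, ΔJ).
Allowed pairs: 1 of 10.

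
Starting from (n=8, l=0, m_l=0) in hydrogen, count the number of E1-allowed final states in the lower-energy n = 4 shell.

E1 requires Δl = ±1, so l_f ∈ {-1, 1}; with 0 ≤ l_f ≤ n_f−1 = 3, the allowed l_f values are {1}.
For l_f = 1: m_f ∈ {m_i−1, m_i, m_i+1} ∩ [−1, 1] = {-1, 0, 1} → 3 states.
Total: 3.

3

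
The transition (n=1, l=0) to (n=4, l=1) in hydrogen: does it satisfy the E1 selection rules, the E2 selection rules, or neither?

Δl = 1 − 0 = +1; l_i + l_f = 1.
E1 (Δl = ±1): satisfied.
E2 (Δl = 0,±2, l_i+l_f ≥ 2): not satisfied.

E1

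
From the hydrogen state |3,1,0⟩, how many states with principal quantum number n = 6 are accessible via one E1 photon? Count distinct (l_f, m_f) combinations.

E1 requires Δl = ±1, so l_f ∈ {0, 2}; with 0 ≤ l_f ≤ n_f−1 = 5, the allowed l_f values are {0, 2}.
For l_f = 0: m_f ∈ {m_i−1, m_i, m_i+1} ∩ [−0, 0] = {0} → 1 state.
For l_f = 2: m_f ∈ {m_i−1, m_i, m_i+1} ∩ [−2, 2] = {-1, 0, 1} → 3 states.
Total: 4.

4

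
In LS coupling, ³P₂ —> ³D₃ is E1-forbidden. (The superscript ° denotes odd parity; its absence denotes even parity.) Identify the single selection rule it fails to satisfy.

parity

Initial level: S=1, L=1, J=2, parity even. Final level: S=1, L=2, J=3, parity even.
ΔJ = 0, ±1 (not J=0↔0): J: 2 → 3, ΔJ = +1 — ✓.
ΔL = 0, ±1 (not L=0↔0): L: 1 → 2, ΔL = +1 — ✓.
ΔS = 0: S: 1 → 1 — ✓.
Parity must change: even → even — ✗.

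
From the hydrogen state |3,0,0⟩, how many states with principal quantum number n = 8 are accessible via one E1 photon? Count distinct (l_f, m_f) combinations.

E1 requires Δl = ±1, so l_f ∈ {-1, 1}; with 0 ≤ l_f ≤ n_f−1 = 7, the allowed l_f values are {1}.
For l_f = 1: m_f ∈ {m_i−1, m_i, m_i+1} ∩ [−1, 1] = {-1, 0, 1} → 3 states.
Total: 3.

3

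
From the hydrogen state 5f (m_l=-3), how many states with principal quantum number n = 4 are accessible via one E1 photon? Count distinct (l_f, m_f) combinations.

E1 requires Δl = ±1, so l_f ∈ {2, 4}; with 0 ≤ l_f ≤ n_f−1 = 3, the allowed l_f values are {2}.
For l_f = 2: m_f ∈ {m_i−1, m_i, m_i+1} ∩ [−2, 2] = {-2} → 1 state.
Total: 1.

1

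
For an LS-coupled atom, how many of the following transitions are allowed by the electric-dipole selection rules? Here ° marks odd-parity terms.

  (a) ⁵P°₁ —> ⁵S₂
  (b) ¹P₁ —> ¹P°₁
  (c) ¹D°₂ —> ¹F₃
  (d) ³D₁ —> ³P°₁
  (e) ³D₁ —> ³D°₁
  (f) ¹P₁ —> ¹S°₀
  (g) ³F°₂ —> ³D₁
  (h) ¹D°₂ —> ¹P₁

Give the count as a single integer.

8

(a) allowed
(b) allowed
(c) allowed
(d) allowed
(e) allowed
(f) allowed
(g) allowed
(h) allowed
Total allowed: 8 of 8.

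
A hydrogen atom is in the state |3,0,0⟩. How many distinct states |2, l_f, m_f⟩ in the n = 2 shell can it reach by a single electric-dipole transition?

3

E1 requires Δl = ±1, so l_f ∈ {-1, 1}; with 0 ≤ l_f ≤ n_f−1 = 1, the allowed l_f values are {1}.
For l_f = 1: m_f ∈ {m_i−1, m_i, m_i+1} ∩ [−1, 1] = {-1, 0, 1} → 3 states.
Total: 3.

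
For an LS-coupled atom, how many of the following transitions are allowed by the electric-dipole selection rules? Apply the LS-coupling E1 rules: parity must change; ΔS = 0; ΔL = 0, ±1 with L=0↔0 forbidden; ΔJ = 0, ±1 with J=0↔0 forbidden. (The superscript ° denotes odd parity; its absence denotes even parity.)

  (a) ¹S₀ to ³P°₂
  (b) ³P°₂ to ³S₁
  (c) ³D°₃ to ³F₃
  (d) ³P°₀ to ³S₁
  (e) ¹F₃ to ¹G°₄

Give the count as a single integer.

(a) forbidden (ΔS, ΔJ fail)
(b) allowed
(c) allowed
(d) allowed
(e) allowed
Total allowed: 4 of 5.

4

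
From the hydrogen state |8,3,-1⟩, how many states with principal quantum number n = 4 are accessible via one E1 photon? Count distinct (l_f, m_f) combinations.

3

E1 requires Δl = ±1, so l_f ∈ {2, 4}; with 0 ≤ l_f ≤ n_f−1 = 3, the allowed l_f values are {2}.
For l_f = 2: m_f ∈ {m_i−1, m_i, m_i+1} ∩ [−2, 2] = {-2, -1, 0} → 3 states.
Total: 3.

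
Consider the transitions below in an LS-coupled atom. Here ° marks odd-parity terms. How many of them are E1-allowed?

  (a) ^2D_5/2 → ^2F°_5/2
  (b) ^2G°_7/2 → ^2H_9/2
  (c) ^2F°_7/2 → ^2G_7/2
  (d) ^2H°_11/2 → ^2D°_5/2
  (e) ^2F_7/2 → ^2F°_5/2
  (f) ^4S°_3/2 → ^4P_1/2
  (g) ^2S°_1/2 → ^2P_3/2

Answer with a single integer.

(a) allowed
(b) allowed
(c) allowed
(d) forbidden (parity, ΔL, ΔJ fail)
(e) allowed
(f) allowed
(g) allowed
Total allowed: 6 of 7.

6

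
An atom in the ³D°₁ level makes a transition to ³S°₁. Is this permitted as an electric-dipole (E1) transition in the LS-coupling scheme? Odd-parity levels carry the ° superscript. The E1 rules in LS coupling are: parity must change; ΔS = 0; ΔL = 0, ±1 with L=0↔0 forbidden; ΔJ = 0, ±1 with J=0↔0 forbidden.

Parity must change: odd → odd — violated.
ΔS = 0: S: 1 → 1 — satisfied.
ΔL = 0, ±1 (not L=0↔0): L: 2 → 0, ΔL = -2 — violated.
ΔJ = 0, ±1 (not J=0↔0): J: 1 → 1, ΔJ = +0 — satisfied.
Rule(s) violated: parity, ΔL.

forbidden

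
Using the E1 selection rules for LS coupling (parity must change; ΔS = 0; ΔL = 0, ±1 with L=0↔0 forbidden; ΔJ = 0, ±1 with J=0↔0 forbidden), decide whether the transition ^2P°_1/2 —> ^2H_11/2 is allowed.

forbidden

Reading off the term symbols: S 1/2→1/2, L 1→5, J 1/2→11/2, parity odd→even.
Parity must change: odd → even — satisfied.
ΔS = 0: S: 1/2 → 1/2 — satisfied.
ΔL = 0, ±1 (not L=0↔0): L: 1 → 5, ΔL = +4 — violated.
ΔJ = 0, ±1 (not J=0↔0): J: 1/2 → 11/2, ΔJ = +5 — violated.
Rule(s) violated: ΔL, ΔJ.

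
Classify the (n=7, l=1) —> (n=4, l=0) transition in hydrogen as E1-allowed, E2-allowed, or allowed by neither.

Δl = 0 − 1 = -1; l_i + l_f = 1.
E1 (Δl = ±1): satisfied.
E2 (Δl = 0,±2, l_i+l_f ≥ 2): not satisfied.

E1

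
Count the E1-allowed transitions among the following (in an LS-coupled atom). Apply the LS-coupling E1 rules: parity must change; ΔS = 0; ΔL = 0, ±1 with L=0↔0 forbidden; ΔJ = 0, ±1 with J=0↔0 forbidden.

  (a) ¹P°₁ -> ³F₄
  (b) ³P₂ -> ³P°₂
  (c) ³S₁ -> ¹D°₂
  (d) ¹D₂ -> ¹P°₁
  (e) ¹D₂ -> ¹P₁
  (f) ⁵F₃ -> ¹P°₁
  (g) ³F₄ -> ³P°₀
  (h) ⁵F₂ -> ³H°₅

(a) forbidden (ΔS, ΔL, ΔJ fail)
(b) allowed
(c) forbidden (ΔS, ΔL fail)
(d) allowed
(e) forbidden (parity fails)
(f) forbidden (ΔS, ΔL, ΔJ fail)
(g) forbidden (ΔL, ΔJ fail)
(h) forbidden (ΔS, ΔL, ΔJ fail)
Total allowed: 2 of 8.

2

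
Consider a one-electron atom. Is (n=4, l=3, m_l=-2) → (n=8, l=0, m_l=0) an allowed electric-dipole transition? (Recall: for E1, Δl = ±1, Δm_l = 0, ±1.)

l: 3 → 0 (Δl = -3). Δl = ±1 fails.
m_l: -2 → 0 (Δm_l = +2). |Δm_l| ≤ 1 fails.
The transition is electric-dipole forbidden.

forbidden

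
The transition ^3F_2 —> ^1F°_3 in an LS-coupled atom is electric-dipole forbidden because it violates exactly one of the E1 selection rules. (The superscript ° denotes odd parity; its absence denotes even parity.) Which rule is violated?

the ΔS = 0 rule

Parity must change: even → odd — ✓.
ΔS = 0: S: 1 → 0 — ✗.
ΔL = 0, ±1 (not L=0↔0): L: 3 → 3, ΔL = +0 — ✓.
ΔJ = 0, ±1 (not J=0↔0): J: 2 → 3, ΔJ = +1 — ✓.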